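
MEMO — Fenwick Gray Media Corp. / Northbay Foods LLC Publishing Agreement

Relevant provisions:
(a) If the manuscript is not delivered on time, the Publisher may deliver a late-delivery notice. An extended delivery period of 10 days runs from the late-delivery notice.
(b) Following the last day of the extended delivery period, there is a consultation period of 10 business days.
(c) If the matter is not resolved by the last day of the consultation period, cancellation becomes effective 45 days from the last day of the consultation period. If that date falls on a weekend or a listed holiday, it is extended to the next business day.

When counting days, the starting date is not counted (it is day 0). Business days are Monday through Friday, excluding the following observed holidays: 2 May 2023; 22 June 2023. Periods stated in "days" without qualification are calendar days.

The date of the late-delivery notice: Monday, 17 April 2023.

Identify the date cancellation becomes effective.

26 June 2023

The last day of the extended delivery period: 10 calendar days after 17 April 2023 is 27 April 2023.
From Thursday, 27 April 2023, 10 business days (Apr 28, May 1, May 3, May 4, May 5, May 8, May 9, May 10, May 11, May 12, skipping weekends and the listed holiday on May 2) brings us to Friday, 12 May 2023, which is the last day of the consultation period.
The date cancellation becomes effective: 12 May 2023 + 45 days = 26 June 2023. 26 June 2023 is a Monday and is not a listed holiday, so no roll-forward applies.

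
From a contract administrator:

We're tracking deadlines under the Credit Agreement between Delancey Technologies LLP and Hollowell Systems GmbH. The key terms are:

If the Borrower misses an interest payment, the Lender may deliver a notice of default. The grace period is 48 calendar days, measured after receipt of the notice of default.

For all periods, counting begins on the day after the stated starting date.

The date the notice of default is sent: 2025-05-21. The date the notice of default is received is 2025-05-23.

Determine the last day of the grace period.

2025-07-10

The last day of the grace period: 48 calendar days after 2025-05-23 is 2025-07-10.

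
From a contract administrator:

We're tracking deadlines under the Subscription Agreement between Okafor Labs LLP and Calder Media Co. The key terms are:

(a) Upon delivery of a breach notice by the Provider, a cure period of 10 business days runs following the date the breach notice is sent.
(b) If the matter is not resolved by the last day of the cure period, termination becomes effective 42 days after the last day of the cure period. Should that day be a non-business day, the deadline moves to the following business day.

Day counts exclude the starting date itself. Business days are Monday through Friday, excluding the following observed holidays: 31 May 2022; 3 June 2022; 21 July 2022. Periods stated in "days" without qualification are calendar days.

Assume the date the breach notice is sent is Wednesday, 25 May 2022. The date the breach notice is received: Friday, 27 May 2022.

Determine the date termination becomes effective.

22 July 2022

The last day of the cure period: counting 10 business days from Wednesday, 25 May 2022 (May 26, May 27, May 30, Jun 1, Jun 2, Jun 6, Jun 7, Jun 8, Jun 9, Jun 10, skipping weekends and the listed holidays on May 31, Jun 3) reaches Friday, 10 June 2022.
The date termination becomes effective: 42 calendar days after 10 June 2022 is 22 July 2022. 22 July 2022 is a Friday and is not a listed holiday, so no roll-forward applies.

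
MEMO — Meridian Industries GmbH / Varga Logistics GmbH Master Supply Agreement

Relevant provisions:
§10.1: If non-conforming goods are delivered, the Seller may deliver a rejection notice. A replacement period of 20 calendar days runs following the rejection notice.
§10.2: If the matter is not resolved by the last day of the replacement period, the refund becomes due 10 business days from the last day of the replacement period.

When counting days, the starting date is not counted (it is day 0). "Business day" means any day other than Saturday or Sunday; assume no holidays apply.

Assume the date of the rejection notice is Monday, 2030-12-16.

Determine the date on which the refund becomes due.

The last day of the replacement period: 20 calendar days after 2030-12-16 is 2031-01-05.
The date on which the refund becomes due: counting 10 business days from Sunday, 2031-01-05 (Jan 6, Jan 7, Jan 8, Jan 9, Jan 10, Jan 13, Jan 14, Jan 15, Jan 16, Jan 17, skipping weekends) reaches Friday, 2031-01-17.

2031-01-17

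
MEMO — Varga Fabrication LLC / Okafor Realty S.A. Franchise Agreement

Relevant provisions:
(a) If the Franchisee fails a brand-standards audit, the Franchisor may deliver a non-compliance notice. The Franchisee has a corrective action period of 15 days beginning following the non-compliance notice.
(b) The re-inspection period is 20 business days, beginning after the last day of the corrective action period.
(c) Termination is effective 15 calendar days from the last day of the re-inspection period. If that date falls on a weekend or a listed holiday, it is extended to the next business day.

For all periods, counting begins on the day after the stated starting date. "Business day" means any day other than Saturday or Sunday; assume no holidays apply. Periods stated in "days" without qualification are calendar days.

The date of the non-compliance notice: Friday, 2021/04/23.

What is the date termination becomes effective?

2021/06/21

The last day of the corrective action period: 15 calendar days after 2021/04/23 is 2021/05/08.
The last day of the re-inspection period: 20 business days after Saturday, 2021/05/08, skipping weekends — May 10, May 11, May 12, May 13, …, Jun 2, Jun 3, Jun 4 — lands on Friday, 2021/06/04.
The date termination becomes effective: 15 calendar days after 2021/06/04 is 2021/06/19. That falls on a Saturday, so it rolls to the next business day, Monday, 2021/06/21.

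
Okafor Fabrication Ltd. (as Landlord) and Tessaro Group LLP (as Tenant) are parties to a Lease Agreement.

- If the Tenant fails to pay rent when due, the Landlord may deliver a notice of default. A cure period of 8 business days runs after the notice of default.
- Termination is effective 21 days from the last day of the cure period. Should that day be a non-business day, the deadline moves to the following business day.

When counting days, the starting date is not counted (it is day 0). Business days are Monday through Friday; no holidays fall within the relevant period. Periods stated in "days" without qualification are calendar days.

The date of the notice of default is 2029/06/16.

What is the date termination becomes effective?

2029/07/18

From Saturday, 2029/06/16, 8 business days (Jun 18, Jun 19, Jun 20, Jun 21, Jun 22, Jun 25, Jun 26, Jun 27, skipping weekends) brings us to Wednesday, 2029/06/27, which is the last day of the cure period.
The date termination becomes effective: 2029/06/27 + 21 days = 2029/07/18. 2029/07/18 is a Wednesday, so no roll-forward applies.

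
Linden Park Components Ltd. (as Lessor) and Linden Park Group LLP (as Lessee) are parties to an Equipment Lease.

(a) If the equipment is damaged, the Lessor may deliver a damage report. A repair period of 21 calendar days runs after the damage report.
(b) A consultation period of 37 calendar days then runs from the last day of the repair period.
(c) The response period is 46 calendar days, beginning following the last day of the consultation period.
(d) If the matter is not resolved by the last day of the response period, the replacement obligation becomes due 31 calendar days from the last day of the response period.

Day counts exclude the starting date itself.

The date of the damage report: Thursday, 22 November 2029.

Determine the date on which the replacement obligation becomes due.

The last day of the repair period: 21 calendar days after 22 November 2029 is 13 December 2029.
Adding 37 calendar days to 13 December 2029 gives 19 January 2030, which is the last day of the consultation period.
The last day of the response period: 19 January 2030 + 46 days = 6 March 2030.
Adding 31 calendar days to 6 March 2030 gives 6 April 2030, which is the date on which the replacement obligation becomes due.

6 April 2030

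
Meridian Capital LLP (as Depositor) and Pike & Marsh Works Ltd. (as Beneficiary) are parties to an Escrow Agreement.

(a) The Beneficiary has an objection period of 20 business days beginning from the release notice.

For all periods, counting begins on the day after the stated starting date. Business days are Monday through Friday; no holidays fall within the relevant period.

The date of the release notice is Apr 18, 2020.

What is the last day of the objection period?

May 15, 2020

The last day of the objection period: counting 20 business days from Saturday, Apr 18, 2020 (Apr 20, Apr 21, Apr 22, Apr 23, …, May 13, May 14, May 15, skipping weekends) reaches Friday, May 15, 2020.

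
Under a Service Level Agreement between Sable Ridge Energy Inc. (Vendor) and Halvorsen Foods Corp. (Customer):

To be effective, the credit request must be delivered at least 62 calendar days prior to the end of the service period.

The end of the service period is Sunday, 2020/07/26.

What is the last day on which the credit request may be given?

Counting back 62 calendar days from 2020/07/26 gives 2020/05/25.

2020/05/25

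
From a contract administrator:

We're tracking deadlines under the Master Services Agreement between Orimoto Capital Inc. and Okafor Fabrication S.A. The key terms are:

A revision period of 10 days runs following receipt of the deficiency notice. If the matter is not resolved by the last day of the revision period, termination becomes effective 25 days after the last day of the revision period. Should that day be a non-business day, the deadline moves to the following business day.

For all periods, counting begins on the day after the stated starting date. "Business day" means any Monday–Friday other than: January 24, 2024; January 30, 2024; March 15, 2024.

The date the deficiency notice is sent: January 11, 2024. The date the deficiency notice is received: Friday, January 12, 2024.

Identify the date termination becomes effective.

The last day of the revision period: 10 calendar days after January 12, 2024 is January 22, 2024.
Adding 25 calendar days to January 22, 2024 gives February 16, 2024, which is the date termination becomes effective. February 16, 2024 is a Friday and is not a listed holiday, so no roll-forward applies.

February 16, 2024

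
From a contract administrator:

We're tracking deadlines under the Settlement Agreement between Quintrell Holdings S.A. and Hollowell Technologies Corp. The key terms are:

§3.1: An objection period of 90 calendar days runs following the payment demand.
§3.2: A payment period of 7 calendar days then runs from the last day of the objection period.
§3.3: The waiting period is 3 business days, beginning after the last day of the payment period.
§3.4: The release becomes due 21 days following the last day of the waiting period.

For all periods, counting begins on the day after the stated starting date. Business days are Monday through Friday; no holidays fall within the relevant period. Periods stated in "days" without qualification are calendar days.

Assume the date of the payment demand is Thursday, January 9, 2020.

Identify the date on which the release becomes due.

The last day of the objection period: 90 calendar days after January 9, 2020 is April 8, 2020.
The last day of the payment period: 7 calendar days after April 8, 2020 is April 15, 2020.
The last day of the waiting period: counting 3 business days from Wednesday, April 15, 2020 (Apr 16, Apr 17, Apr 20, skipping weekends) reaches Monday, April 20, 2020.
Adding 21 calendar days to April 20, 2020 gives May 11, 2020, which is the date on which the release becomes due.

May 11, 2020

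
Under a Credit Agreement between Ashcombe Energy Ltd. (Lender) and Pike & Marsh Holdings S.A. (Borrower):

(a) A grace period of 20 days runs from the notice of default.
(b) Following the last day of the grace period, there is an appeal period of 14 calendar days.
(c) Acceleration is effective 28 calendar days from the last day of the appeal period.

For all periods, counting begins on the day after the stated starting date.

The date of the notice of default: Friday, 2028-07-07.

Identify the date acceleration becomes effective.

2028-09-07

The last day of the grace period: 20 calendar days after 2028-07-07 is 2028-07-27.
The last day of the appeal period: 2028-07-27 + 14 days = 2028-08-10.
The date acceleration becomes effective: 2028-08-10 + 28 days = 2028-09-07.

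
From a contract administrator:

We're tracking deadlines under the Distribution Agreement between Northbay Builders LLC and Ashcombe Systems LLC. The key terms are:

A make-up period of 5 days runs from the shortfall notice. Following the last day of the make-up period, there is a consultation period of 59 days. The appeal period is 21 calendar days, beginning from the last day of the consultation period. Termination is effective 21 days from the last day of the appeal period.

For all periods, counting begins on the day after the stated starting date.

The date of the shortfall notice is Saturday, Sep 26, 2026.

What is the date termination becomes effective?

Jan 10, 2027

Adding 5 calendar days to Sep 26, 2026 gives Oct 1, 2026, which is the last day of the make-up period.
Adding 59 calendar days to Oct 1, 2026 gives Nov 29, 2026, which is the last day of the consultation period.
The last day of the appeal period: Nov 29, 2026 + 21 days = Dec 20, 2026.
Adding 21 calendar days to Dec 20, 2026 gives Jan 10, 2027, which is the date termination becomes effective.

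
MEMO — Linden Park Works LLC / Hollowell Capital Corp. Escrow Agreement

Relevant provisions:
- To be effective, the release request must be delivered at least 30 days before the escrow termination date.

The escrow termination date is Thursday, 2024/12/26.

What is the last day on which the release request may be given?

2024/11/26

2024/12/26 minus 30 days is 2024/11/26.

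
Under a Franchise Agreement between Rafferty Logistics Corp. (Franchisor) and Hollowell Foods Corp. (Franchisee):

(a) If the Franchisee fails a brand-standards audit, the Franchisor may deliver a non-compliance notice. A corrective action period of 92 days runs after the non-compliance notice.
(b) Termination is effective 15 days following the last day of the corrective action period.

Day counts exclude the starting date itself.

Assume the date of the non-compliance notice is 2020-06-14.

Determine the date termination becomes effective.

The last day of the corrective action period: 92 calendar days after 2020-06-14 is 2020-09-14.
The date termination becomes effective: 15 calendar days after 2020-09-14 is 2020-09-29.

2020-09-29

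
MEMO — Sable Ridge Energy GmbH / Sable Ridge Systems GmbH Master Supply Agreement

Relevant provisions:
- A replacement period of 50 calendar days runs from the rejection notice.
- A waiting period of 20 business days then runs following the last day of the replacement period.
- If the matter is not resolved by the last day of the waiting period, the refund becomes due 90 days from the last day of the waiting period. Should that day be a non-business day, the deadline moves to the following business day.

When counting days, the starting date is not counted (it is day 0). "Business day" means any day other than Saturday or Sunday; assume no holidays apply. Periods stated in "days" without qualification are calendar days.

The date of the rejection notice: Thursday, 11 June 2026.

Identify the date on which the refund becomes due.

26 November 2026

The last day of the replacement period: 11 June 2026 + 50 days = 31 July 2026.
From Friday, 31 July 2026, 20 business days (Aug 3, Aug 4, Aug 5, Aug 6, …, Aug 26, Aug 27, Aug 28, skipping weekends) brings us to Friday, 28 August 2026, which is the last day of the waiting period.
The date on which the refund becomes due: 28 August 2026 + 90 days = 26 November 2026. 26 November 2026 is a Thursday, so no roll-forward applies.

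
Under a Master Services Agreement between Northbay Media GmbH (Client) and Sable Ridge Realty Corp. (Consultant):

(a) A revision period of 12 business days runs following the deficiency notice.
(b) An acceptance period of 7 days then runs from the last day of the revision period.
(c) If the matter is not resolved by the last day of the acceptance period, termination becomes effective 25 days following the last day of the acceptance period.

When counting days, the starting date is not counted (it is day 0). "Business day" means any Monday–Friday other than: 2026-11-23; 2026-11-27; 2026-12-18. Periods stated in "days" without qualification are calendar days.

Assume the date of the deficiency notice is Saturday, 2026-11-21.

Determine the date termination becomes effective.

2027-01-11

The last day of the revision period: counting 12 business days from Saturday, 2026-11-21 (Nov 24, Nov 25, Nov 26, Nov 30, …, Dec 8, Dec 9, Dec 10, skipping weekends and the listed holidays on Nov 23, Nov 27) reaches Thursday, 2026-12-10.
Adding 7 calendar days to 2026-12-10 gives 2026-12-17, which is the last day of the acceptance period.
Adding 25 calendar days to 2026-12-17 gives 2027-01-11, which is the date termination becomes effective.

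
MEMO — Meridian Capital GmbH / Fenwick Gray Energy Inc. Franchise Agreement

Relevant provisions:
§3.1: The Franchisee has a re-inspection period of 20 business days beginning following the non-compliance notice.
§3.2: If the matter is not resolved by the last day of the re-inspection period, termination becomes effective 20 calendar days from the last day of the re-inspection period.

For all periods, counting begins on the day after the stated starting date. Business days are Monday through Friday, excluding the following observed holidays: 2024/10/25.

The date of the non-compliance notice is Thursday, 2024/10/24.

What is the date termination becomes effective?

From Thursday, 2024/10/24, 20 business days (Oct 28, Oct 29, Oct 30, Oct 31, …, Nov 20, Nov 21, Nov 22, skipping weekends and the listed holiday on Oct 25) brings us to Friday, 2024/11/22, which is the last day of the re-inspection period.
The date termination becomes effective: 20 calendar days after 2024/11/22 is 2024/12/12.

2024/12/12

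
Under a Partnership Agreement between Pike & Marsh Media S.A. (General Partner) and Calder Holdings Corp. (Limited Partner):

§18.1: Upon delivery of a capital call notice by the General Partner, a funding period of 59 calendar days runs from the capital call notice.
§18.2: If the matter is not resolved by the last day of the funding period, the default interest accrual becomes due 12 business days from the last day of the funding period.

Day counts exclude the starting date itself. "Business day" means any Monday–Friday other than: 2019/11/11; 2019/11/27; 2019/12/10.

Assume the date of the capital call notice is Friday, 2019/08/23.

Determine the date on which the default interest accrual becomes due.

2019/11/06

The last day of the funding period: 2019/08/23 + 59 days = 2019/10/21.
From Monday, 2019/10/21, 12 business days (Oct 22, Oct 23, Oct 24, Oct 25, …, Nov 4, Nov 5, Nov 6, skipping weekends) brings us to Wednesday, 2019/11/06, which is the date on which the default interest accrual becomes due.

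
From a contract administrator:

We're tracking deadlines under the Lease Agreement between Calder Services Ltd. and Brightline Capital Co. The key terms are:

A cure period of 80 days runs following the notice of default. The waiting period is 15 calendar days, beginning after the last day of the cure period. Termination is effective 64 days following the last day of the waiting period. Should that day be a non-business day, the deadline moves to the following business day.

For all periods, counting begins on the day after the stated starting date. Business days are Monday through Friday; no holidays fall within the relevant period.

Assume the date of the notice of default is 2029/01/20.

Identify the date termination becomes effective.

Adding 80 calendar days to 2029/01/20 gives 2029/04/10, which is the last day of the cure period.
The last day of the waiting period: 2029/04/10 + 15 days = 2029/04/25.
The date termination becomes effective: 2029/04/25 + 64 days = 2029/06/28. 2029/06/28 is a Thursday, so no roll-forward applies.

2029/06/28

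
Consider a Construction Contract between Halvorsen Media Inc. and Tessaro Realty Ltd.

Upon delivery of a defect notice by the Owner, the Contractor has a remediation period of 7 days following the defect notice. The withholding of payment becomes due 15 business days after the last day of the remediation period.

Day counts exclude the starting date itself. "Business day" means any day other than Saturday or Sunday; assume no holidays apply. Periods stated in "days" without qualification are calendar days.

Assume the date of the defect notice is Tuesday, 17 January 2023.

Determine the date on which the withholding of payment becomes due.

14 February 2023

The last day of the remediation period: 7 calendar days after 17 January 2023 is 24 January 2023.
The date on which the withholding of payment becomes due: 15 business days after Tuesday, 24 January 2023, skipping weekends — Jan 25, Jan 26, Jan 27, Jan 30, …, Feb 10, Feb 13, Feb 14 — lands on Tuesday, 14 February 2023.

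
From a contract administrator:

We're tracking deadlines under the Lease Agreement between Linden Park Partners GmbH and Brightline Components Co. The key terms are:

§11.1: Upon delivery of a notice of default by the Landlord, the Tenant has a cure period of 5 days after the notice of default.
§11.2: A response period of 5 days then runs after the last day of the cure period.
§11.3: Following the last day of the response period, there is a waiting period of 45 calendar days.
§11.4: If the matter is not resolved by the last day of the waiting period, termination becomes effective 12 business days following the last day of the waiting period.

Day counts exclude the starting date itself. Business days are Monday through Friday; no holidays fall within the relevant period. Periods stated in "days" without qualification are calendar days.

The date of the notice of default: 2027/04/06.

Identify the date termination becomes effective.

2027/06/16

Adding 5 calendar days to 2027/04/06 gives 2027/04/11, which is the last day of the cure period.
The last day of the response period: 5 calendar days after 2027/04/11 is 2027/04/16.
Adding 45 calendar days to 2027/04/16 gives 2027/05/31, which is the last day of the waiting period.
The date termination becomes effective: 12 business days after Monday, 2027/05/31, skipping weekends — Jun 1, Jun 2, Jun 3, Jun 4, …, Jun 14, Jun 15, Jun 16 — lands on Wednesday, 2027/06/16.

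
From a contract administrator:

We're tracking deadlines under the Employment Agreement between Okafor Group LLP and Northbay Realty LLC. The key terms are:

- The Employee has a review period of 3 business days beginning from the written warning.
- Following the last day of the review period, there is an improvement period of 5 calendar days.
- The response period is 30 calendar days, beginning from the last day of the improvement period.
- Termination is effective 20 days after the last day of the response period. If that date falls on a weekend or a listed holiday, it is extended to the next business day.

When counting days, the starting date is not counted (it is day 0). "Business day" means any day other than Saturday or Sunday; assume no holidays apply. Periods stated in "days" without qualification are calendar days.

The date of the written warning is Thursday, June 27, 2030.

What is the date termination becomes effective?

From Thursday, June 27, 2030, 3 business days (Jun 28, Jul 1, Jul 2, skipping weekends) brings us to Tuesday, July 2, 2030, which is the last day of the review period.
The last day of the improvement period: 5 calendar days after July 2, 2030 is July 7, 2030.
Adding 30 calendar days to July 7, 2030 gives August 6, 2030, which is the last day of the response period.
The date termination becomes effective: 20 calendar days after August 6, 2030 is August 26, 2030. August 26, 2030 is a Monday, so no roll-forward applies.

August 26, 2030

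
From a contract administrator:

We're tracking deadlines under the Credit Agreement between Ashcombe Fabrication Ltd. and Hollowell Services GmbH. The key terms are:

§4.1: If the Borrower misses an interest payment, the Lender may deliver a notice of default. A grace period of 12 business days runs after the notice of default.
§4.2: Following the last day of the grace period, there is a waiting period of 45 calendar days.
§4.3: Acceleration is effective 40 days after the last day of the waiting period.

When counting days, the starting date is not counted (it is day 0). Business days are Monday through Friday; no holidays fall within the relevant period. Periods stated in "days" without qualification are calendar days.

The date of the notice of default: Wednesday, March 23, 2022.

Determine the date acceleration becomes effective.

July 2, 2022

From Wednesday, March 23, 2022, 12 business days (Mar 24, Mar 25, Mar 28, Mar 29, …, Apr 6, Apr 7, Apr 8, skipping weekends) brings us to Friday, April 8, 2022, which is the last day of the grace period.
Adding 45 calendar days to April 8, 2022 gives May 23, 2022, which is the last day of the waiting period.
The date acceleration becomes effective: 40 calendar days after May 23, 2022 is July 2, 2022.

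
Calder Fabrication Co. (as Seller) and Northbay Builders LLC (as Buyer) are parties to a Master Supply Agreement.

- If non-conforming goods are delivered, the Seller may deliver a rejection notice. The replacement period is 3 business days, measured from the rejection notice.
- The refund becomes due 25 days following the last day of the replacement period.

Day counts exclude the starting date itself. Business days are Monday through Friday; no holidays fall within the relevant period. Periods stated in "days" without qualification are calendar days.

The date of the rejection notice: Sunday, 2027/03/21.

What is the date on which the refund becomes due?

From Sunday, 2027/03/21, 3 business days (Mar 22, Mar 23, Mar 24, skipping weekends) brings us to Wednesday, 2027/03/24, which is the last day of the replacement period.
The date on which the refund becomes due: 25 calendar days after 2027/03/24 is 2027/04/18.

2027/04/18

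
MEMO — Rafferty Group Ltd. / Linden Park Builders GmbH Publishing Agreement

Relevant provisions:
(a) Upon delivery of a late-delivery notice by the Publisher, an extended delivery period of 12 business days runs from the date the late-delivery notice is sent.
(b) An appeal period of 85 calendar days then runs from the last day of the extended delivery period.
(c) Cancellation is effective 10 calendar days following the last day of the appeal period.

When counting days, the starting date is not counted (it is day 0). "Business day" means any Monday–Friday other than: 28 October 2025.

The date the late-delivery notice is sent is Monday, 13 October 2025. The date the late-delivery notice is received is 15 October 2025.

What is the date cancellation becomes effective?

From Monday, 13 October 2025, 12 business days (Oct 14, Oct 15, Oct 16, Oct 17, …, Oct 27, Oct 29, Oct 30, skipping weekends and the listed holiday on Oct 28) brings us to Thursday, 30 October 2025, which is the last day of the extended delivery period.
Adding 85 calendar days to 30 October 2025 gives 23 January 2026, which is the last day of the appeal period.
The date cancellation becomes effective: 23 January 2026 + 10 days = 2 February 2026.

2 February 2026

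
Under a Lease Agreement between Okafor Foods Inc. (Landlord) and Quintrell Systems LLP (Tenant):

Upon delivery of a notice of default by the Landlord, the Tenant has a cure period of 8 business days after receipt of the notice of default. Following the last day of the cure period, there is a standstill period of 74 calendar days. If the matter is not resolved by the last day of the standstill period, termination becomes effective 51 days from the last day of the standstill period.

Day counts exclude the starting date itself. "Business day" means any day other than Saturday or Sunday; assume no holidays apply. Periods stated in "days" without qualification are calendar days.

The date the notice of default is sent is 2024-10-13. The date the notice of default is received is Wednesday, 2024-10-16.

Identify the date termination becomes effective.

2025-03-02

The last day of the cure period: counting 8 business days from Wednesday, 2024-10-16 (Oct 17, Oct 18, Oct 21, Oct 22, Oct 23, Oct 24, Oct 25, Oct 28, skipping weekends) reaches Monday, 2024-10-28.
The last day of the standstill period: 74 calendar days after 2024-10-28 is 2025-01-10.
Adding 51 calendar days to 2025-01-10 gives 2025-03-02, which is the date termination becomes effective.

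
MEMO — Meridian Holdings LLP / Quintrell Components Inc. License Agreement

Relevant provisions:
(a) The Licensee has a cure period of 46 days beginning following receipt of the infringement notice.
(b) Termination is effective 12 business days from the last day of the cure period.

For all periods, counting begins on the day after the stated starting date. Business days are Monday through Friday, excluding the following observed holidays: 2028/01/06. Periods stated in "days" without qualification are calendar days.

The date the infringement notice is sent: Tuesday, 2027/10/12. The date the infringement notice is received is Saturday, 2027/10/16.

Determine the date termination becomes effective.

Adding 46 calendar days to 2027/10/16 gives 2027/12/01, which is the last day of the cure period.
From Wednesday, 2027/12/01, 12 business days (Dec 2, Dec 3, Dec 6, Dec 7, …, Dec 15, Dec 16, Dec 17, skipping weekends) brings us to Friday, 2027/12/17, which is the date termination becomes effective.

2027/12/17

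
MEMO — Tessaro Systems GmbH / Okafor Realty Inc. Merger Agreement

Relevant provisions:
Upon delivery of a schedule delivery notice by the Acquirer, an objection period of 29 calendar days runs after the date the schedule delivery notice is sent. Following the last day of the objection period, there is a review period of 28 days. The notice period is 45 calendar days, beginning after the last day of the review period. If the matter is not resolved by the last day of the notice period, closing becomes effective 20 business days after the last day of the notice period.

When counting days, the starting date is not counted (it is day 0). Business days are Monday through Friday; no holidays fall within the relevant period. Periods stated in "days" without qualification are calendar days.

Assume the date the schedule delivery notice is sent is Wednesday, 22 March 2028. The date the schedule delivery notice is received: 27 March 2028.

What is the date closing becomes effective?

Adding 29 calendar days to 22 March 2028 gives 20 April 2028, which is the last day of the objection period.
The last day of the review period: 20 April 2028 + 28 days = 18 May 2028.
The last day of the notice period: 45 calendar days after 18 May 2028 is 2 July 2028.
The date closing becomes effective: 20 business days after Sunday, 2 July 2028, skipping weekends — Jul 3, Jul 4, Jul 5, Jul 6, …, Jul 26, Jul 27, Jul 28 — lands on Friday, 28 July 2028.

28 July 2028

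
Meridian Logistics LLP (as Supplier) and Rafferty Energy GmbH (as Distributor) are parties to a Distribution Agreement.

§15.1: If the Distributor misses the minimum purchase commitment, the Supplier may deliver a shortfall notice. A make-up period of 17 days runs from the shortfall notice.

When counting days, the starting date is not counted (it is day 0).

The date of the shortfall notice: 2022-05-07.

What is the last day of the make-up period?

2022-05-24

The last day of the make-up period: 17 calendar days after 2022-05-07 is 2022-05-24.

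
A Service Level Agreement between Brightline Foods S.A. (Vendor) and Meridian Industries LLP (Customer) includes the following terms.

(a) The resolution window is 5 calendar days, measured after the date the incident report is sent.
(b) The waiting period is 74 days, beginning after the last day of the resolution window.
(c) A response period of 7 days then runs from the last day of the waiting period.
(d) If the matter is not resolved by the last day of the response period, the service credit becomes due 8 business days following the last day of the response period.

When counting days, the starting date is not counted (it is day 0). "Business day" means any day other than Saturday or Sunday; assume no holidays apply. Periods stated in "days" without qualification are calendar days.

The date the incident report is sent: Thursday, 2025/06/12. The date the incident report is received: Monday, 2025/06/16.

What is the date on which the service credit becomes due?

2025/09/17

The last day of the resolution window: 2025/06/12 + 5 days = 2025/06/17.
The last day of the waiting period: 74 calendar days after 2025/06/17 is 2025/08/30.
Adding 7 calendar days to 2025/08/30 gives 2025/09/06, which is the last day of the response period.
The date on which the service credit becomes due: counting 8 business days from Saturday, 2025/09/06 (Sep 8, Sep 9, Sep 10, Sep 11, Sep 12, Sep 15, Sep 16, Sep 17, skipping weekends) reaches Wednesday, 2025/09/17.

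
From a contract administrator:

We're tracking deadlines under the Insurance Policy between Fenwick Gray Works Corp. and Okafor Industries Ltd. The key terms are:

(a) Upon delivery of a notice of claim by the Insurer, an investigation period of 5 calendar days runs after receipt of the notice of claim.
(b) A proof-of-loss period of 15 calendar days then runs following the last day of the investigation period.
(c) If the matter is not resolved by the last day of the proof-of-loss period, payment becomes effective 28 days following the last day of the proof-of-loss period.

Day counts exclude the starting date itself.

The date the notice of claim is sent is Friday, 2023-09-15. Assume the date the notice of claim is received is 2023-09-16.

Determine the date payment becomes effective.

2023-11-03

The last day of the investigation period: 2023-09-16 + 5 days = 2023-09-21.
The last day of the proof-of-loss period: 15 calendar days after 2023-09-21 is 2023-10-06.
The date payment becomes effective: 28 calendar days after 2023-10-06 is 2023-11-03.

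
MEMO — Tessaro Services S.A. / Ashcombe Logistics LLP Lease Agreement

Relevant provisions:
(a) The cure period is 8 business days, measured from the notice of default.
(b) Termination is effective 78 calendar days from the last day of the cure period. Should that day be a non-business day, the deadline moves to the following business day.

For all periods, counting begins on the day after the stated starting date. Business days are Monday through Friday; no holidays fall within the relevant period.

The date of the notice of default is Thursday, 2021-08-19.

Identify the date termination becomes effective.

2021-11-17

From Thursday, 2021-08-19, 8 business days (Aug 20, Aug 23, Aug 24, Aug 25, Aug 26, Aug 27, Aug 30, Aug 31, skipping weekends) brings us to Tuesday, 2021-08-31, which is the last day of the cure period.
The date termination becomes effective: 2021-08-31 + 78 days = 2021-11-17. 2021-11-17 is a Wednesday, so no roll-forward applies.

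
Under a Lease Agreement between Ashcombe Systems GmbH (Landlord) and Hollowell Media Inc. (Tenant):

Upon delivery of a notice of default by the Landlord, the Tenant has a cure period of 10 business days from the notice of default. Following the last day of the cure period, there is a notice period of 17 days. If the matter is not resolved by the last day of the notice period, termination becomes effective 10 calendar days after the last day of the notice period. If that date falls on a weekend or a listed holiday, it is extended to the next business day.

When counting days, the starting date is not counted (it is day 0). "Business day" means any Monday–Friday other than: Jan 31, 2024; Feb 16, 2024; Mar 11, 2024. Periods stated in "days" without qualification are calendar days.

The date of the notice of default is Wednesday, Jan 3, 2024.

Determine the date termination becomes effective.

Feb 13, 2024

The last day of the cure period: 10 business days after Wednesday, Jan 3, 2024, skipping weekends — Jan 4, Jan 5, Jan 8, Jan 9, Jan 10, Jan 11, Jan 12, Jan 15, Jan 16, Jan 17 — lands on Wednesday, Jan 17, 2024.
The last day of the notice period: Jan 17, 2024 + 17 days = Feb 3, 2024.
The date termination becomes effective: Feb 3, 2024 + 10 days = Feb 13, 2024. Feb 13, 2024 is a Tuesday and is not a listed holiday, so no roll-forward applies.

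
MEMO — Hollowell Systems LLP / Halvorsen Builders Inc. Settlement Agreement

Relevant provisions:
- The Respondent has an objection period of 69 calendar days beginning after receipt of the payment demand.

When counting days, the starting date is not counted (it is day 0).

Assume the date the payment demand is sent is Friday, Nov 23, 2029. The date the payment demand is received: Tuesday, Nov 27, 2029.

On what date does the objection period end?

Feb 4, 2030

The last day of the objection period: Nov 27, 2029 + 69 days = Feb 4, 2030.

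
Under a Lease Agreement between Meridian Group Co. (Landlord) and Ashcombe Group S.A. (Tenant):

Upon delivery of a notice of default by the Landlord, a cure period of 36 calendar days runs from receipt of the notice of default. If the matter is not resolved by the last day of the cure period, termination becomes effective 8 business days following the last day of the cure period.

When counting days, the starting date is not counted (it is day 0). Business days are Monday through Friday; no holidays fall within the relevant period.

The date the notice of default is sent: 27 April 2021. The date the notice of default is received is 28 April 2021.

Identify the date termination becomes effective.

The last day of the cure period: 28 April 2021 + 36 days = 3 June 2021.
The date termination becomes effective: 8 business days after Thursday, 3 June 2021, skipping weekends — Jun 4, Jun 7, Jun 8, Jun 9, Jun 10, Jun 11, Jun 14, Jun 15 — lands on Tuesday, 15 June 2021.

15 June 2021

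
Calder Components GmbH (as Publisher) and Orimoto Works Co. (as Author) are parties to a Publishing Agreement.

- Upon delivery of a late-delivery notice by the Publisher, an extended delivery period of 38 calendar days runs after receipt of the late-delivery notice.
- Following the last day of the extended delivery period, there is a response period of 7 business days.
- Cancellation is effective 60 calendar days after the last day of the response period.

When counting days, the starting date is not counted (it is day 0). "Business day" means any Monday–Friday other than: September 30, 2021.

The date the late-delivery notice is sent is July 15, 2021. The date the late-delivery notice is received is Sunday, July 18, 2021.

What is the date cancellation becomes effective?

The last day of the extended delivery period: 38 calendar days after July 18, 2021 is August 25, 2021.
The last day of the response period: 7 business days after Wednesday, August 25, 2021, skipping weekends — Aug 26, Aug 27, Aug 30, Aug 31, Sep 1, Sep 2, Sep 3 — lands on Friday, September 3, 2021.
The date cancellation becomes effective: 60 calendar days after September 3, 2021 is November 2, 2021.

November 2, 2021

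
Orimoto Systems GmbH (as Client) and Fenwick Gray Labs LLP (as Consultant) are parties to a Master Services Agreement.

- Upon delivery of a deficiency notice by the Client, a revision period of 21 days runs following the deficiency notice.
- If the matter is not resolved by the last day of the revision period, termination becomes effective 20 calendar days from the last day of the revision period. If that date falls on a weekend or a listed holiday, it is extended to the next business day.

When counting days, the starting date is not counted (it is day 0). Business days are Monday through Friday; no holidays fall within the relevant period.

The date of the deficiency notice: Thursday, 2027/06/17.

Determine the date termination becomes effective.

The last day of the revision period: 21 calendar days after 2027/06/17 is 2027/07/08.
The date termination becomes effective: 2027/07/08 + 20 days = 2027/07/28. 2027/07/28 is a Wednesday, so no roll-forward applies.

2027/07/28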